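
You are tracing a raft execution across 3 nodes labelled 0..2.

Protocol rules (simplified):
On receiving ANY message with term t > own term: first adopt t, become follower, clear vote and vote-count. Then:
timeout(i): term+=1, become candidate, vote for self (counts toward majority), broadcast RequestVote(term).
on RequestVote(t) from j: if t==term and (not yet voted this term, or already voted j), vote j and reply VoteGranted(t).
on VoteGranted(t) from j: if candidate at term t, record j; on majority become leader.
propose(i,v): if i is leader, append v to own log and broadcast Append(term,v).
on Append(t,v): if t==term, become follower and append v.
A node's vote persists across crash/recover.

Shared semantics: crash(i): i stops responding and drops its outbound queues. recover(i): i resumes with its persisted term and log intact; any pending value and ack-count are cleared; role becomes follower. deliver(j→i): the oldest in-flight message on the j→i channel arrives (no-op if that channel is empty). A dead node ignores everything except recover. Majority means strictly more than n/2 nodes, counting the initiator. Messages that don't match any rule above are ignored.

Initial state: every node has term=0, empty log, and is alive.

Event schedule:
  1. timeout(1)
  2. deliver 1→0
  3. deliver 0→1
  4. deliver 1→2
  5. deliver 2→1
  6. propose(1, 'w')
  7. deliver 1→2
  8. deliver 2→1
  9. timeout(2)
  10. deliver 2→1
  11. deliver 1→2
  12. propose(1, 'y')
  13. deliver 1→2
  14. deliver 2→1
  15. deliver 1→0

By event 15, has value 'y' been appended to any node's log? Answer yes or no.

no

[1] timeout(1) → N1(cand t1 [-])
[2] deliver 1→0 → N0(foll t1 [-])
[3] deliver 0→1 → N1(lead t1 [-])
[4] deliver 1→2 → N2(foll t1 [-])
[5] deliver 2→1 → ∅
[6] propose(1,'w') → N1(lead t1 [w])
[7] deliver 1→2 → N2(foll t1 [w])
[8] deliver 2→1 → ∅
[9] timeout(2) → N2(cand t2 [w])
[10] deliver 2→1 → N1(foll t2 [w])
[11] deliver 1→2 → N2(lead t2 [w])
[12] propose(1,'y') → ∅
[13] deliver 1→2 → ∅
[14] deliver 2→1 → ∅
[15] deliver 1→0 → N0(foll t1 [w])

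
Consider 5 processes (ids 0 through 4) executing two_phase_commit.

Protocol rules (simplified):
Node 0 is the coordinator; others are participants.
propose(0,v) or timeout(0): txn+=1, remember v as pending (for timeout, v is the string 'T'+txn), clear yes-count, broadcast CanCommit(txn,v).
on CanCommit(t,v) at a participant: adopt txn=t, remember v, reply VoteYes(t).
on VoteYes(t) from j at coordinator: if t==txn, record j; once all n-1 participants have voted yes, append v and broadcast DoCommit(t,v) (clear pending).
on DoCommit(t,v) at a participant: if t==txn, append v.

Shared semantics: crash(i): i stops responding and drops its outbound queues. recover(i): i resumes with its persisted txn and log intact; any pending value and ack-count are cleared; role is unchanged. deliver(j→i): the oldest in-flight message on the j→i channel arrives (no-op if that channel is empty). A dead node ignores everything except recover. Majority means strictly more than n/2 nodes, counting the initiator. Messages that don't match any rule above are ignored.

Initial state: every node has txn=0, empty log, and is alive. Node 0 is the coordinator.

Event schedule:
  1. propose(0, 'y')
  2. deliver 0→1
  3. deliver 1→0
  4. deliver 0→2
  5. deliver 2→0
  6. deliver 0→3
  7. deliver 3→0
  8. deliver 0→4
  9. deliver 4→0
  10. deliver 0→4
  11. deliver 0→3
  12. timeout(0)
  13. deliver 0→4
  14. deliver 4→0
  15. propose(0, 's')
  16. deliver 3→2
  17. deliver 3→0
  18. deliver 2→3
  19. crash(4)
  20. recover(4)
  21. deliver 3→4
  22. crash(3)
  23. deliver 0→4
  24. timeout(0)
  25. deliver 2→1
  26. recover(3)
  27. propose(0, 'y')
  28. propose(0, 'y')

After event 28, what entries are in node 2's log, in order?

empty

[1] propose(0,'y') → N0(coor t1 [-])
[2] deliver 0→1 → N1(part t1 [-])
[3] deliver 1→0 → ∅
[4] deliver 0→2 → N2(part t1 [-])
[5] deliver 2→0 → ∅
[6] deliver 0→3 → N3(part t1 [-])
[7] deliver 3→0 → ∅
[8] deliver 0→4 → N4(part t1 [-])
[9] deliver 4→0 → N0(coor t1 [y])
[10] deliver 0→4 → N4(part t1 [y])
[11] deliver 0→3 → N3(part t1 [y])
[12] timeout(0) → N0(coor t2 [y])
[13] deliver 0→4 → N4(part t2 [y])
[14] deliver 4→0 → ∅
[15] propose(0,'s') → N0(coor t3 [y])
[16] deliver 3→2 → ∅
[17] deliver 3→0 → ∅
[18] deliver 2→3 → ∅
[19] crash(4) → N4(✗part t2 [y])
[20] recover(4) → N4(part t2 [y])
[21] deliver 3→4 → ∅
[22] crash(3) → N3(✗part t1 [y])
[23] deliver 0→4 → N4(part t3 [y])
[24] timeout(0) → N0(coor t4 [y])
[25] deliver 2→1 → ∅
[26] recover(3) → N3(part t1 [y])
[27] propose(0,'y') → N0(coor t5 [y])
[28] propose(0,'y') → N0(coor t6 [y])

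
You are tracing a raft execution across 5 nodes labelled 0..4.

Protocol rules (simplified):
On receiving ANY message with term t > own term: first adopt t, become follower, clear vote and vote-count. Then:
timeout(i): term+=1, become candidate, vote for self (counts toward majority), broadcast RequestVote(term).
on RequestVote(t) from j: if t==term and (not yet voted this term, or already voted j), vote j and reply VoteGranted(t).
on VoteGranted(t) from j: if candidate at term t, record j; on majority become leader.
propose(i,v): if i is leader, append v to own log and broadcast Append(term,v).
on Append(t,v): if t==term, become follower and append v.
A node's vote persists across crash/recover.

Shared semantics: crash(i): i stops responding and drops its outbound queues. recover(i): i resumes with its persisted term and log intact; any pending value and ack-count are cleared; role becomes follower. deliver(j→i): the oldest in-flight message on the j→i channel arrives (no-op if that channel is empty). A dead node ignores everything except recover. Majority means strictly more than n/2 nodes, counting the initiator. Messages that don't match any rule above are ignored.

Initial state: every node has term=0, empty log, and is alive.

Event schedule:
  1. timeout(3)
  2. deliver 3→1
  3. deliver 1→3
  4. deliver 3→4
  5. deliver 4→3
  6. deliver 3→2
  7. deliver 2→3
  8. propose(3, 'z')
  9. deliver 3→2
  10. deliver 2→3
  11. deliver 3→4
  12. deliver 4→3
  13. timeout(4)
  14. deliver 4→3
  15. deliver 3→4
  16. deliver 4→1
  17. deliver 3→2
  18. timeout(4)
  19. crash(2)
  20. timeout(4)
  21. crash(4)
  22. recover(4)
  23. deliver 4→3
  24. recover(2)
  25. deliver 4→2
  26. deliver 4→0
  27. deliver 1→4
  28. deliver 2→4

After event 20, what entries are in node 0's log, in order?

empty

[1] timeout(3) → N3(cand t1 [-])
[2] deliver 3→1 → N1(foll t1 [-])
[3] deliver 1→3 → ∅
[4] deliver 3→4 → N4(foll t1 [-])
[5] deliver 4→3 → N3(lead t1 [-])
[6] deliver 3→2 → N2(foll t1 [-])
[7] deliver 2→3 → ∅
[8] propose(3,'z') → N3(lead t1 [z])
[9] deliver 3→2 → N2(foll t1 [z])
[10] deliver 2→3 → ∅
[11] deliver 3→4 → N4(foll t1 [z])
[12] deliver 4→3 → ∅
[13] timeout(4) → N4(cand t2 [z])
[14] deliver 4→3 → N3(foll t2 [z])
[15] deliver 3→4 → ∅
[16] deliver 4→1 → N1(foll t2 [-])
[17] deliver 3→2 → ∅
[18] timeout(4) → N4(cand t3 [z])
[19] crash(2) → N2(✗foll t1 [z])
[20] timeout(4) → N4(cand t4 [z])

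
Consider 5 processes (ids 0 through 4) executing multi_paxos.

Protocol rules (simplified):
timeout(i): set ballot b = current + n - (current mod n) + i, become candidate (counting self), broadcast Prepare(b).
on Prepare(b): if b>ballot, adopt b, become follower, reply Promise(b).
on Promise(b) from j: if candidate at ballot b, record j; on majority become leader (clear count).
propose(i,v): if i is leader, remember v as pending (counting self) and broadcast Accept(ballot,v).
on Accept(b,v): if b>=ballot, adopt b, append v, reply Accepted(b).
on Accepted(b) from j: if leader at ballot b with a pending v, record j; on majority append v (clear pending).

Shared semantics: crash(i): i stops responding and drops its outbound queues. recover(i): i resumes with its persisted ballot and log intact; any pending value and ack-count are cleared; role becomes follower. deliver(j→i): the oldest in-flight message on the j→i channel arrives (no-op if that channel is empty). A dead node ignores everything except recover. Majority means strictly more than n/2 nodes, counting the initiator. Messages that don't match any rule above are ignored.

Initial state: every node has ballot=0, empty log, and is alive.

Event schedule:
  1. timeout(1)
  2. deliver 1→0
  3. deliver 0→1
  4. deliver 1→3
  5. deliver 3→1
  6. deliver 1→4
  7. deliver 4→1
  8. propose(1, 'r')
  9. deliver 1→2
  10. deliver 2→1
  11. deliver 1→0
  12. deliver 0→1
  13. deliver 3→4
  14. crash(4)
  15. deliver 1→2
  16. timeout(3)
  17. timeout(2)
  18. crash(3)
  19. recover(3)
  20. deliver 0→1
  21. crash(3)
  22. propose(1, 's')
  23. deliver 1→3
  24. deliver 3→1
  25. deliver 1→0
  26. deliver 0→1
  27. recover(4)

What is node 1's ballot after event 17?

6

step 1 timeout(1): 1={cand,b=6,log=-}
step 2 deliver 1→0: 0={foll,b=6,log=-}
step 3 deliver 0→1: —
step 4 deliver 1→3: 3={foll,b=6,log=-}
step 5 deliver 3→1: 1={lead,b=6,log=-}
step 6 deliver 1→4: 4={foll,b=6,log=-}
step 7 deliver 4→1: —
step 8 propose(1,'r'): —
step 9 deliver 1→2: 2={foll,b=6,log=-}
step 10 deliver 2→1: —
step 11 deliver 1→0: 0={foll,b=6,log=r}
step 12 deliver 0→1: —
step 13 deliver 3→4: —
step 14 crash(4): 4={✗foll,b=6,log=-}
step 15 deliver 1→2: 2={foll,b=6,log=r}
step 16 timeout(3): 3={cand,b=13,log=-}
step 17 timeout(2): 2={cand,b=12,log=r}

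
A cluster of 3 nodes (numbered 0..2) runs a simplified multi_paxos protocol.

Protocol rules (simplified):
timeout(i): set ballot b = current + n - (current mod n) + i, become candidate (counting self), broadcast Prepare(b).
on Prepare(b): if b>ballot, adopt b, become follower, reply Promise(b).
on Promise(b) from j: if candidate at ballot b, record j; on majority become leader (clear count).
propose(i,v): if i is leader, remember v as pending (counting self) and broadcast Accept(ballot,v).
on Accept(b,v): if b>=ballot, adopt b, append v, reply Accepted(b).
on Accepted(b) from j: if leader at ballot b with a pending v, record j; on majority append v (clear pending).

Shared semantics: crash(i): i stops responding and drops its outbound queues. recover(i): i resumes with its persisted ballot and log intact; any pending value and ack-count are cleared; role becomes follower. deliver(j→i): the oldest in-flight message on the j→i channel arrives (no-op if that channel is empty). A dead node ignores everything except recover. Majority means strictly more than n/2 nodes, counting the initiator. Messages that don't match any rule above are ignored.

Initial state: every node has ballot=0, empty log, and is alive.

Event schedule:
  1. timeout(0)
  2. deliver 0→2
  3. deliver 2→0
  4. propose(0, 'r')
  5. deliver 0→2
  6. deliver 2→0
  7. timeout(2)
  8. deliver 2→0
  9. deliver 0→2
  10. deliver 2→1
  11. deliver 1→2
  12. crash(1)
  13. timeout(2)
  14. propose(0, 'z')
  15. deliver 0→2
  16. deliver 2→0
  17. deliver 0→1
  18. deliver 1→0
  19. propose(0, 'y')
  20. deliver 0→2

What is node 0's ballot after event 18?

[1] timeout(0) → N0(cand b3 [-])
[2] deliver 0→2 → N2(foll b3 [-])
[3] deliver 2→0 → N0(lead b3 [-])
[4] propose(0,'r') → ∅
[5] deliver 0→2 → N2(foll b3 [r])
[6] deliver 2→0 → N0(lead b3 [r])
[7] timeout(2) → N2(cand b8 [r])
[8] deliver 2→0 → N0(foll b8 [r])
[9] deliver 0→2 → N2(lead b8 [r])
[10] deliver 2→1 → N1(foll b8 [-])
[11] deliver 1→2 → ∅
[12] crash(1) → N1(✗foll b8 [-])
[13] timeout(2) → N2(cand b11 [r])
[14] propose(0,'z') → ∅
[15] deliver 0→2 → ∅
[16] deliver 2→0 → N0(foll b11 [r])
[17] deliver 0→1 → ∅
[18] deliver 1→0 → ∅

11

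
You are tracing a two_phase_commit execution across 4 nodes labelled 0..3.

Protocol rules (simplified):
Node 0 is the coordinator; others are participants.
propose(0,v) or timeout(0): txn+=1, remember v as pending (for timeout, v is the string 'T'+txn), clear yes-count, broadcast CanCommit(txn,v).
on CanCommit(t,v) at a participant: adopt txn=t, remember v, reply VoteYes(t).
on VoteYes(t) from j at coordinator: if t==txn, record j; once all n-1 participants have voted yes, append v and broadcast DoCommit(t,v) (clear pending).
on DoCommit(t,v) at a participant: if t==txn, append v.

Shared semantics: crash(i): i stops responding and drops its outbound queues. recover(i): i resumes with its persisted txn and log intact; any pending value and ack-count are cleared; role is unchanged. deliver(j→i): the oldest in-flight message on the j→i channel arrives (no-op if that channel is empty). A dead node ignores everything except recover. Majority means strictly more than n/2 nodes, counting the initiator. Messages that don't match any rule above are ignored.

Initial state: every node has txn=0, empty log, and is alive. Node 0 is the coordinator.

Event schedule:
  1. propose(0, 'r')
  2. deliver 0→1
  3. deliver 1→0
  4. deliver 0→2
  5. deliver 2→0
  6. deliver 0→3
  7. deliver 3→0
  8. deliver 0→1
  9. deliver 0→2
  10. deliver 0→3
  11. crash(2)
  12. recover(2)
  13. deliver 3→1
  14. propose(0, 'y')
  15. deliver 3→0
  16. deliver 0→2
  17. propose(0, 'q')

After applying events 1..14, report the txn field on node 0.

2

step 1 propose(0,'r'): 0={coor,t=1,log=-}
step 2 deliver 0→1: 1={part,t=1,log=-}
step 3 deliver 1→0: —
step 4 deliver 0→2: 2={part,t=1,log=-}
step 5 deliver 2→0: —
step 6 deliver 0→3: 3={part,t=1,log=-}
step 7 deliver 3→0: 0={coor,t=1,log=r}
step 8 deliver 0→1: 1={part,t=1,log=r}
step 9 deliver 0→2: 2={part,t=1,log=r}
step 10 deliver 0→3: 3={part,t=1,log=r}
step 11 crash(2): 2={✗part,t=1,log=r}
step 12 recover(2): 2={part,t=1,log=r}
step 13 deliver 3→1: —
step 14 propose(0,'y'): 0={coor,t=2,log=r}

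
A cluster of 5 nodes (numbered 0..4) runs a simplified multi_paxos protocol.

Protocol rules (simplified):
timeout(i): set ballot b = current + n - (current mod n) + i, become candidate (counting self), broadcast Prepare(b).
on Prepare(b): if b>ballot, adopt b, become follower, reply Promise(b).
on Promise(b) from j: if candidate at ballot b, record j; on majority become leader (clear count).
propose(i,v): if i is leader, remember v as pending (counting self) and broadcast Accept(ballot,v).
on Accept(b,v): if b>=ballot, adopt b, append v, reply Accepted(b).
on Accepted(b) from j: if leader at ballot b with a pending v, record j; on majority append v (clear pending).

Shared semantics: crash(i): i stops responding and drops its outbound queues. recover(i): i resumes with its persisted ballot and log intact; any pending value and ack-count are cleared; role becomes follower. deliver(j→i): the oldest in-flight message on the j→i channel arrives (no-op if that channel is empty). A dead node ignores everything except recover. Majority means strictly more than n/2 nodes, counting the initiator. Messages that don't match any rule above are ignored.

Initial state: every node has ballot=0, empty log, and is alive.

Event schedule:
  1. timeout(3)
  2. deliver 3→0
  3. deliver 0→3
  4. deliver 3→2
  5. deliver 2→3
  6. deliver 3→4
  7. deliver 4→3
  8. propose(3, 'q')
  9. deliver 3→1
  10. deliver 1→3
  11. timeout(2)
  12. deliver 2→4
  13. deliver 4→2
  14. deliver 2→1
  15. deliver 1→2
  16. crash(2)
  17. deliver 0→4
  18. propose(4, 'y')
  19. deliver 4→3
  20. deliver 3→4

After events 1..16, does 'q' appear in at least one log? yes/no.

1. timeout(3):  <3:cand b8 ->
2. deliver 3→0:  <0:foll b8 ->
3. deliver 0→3:  nop
4. deliver 3→2:  <2:foll b8 ->
5. deliver 2→3:  <3:lead b8 ->
6. deliver 3→4:  <4:foll b8 ->
7. deliver 4→3:  nop
8. propose(3,'q'):  nop
9. deliver 3→1:  <1:foll b8 ->
10. deliver 1→3:  nop
11. timeout(2):  <2:cand b12 ->
12. deliver 2→4:  <4:foll b12 ->
13. deliver 4→2:  nop
14. deliver 2→1:  <1:foll b12 ->
15. deliver 1→2:  <2:lead b12 ->
16. crash(2):  <2:✗lead b12 ->

no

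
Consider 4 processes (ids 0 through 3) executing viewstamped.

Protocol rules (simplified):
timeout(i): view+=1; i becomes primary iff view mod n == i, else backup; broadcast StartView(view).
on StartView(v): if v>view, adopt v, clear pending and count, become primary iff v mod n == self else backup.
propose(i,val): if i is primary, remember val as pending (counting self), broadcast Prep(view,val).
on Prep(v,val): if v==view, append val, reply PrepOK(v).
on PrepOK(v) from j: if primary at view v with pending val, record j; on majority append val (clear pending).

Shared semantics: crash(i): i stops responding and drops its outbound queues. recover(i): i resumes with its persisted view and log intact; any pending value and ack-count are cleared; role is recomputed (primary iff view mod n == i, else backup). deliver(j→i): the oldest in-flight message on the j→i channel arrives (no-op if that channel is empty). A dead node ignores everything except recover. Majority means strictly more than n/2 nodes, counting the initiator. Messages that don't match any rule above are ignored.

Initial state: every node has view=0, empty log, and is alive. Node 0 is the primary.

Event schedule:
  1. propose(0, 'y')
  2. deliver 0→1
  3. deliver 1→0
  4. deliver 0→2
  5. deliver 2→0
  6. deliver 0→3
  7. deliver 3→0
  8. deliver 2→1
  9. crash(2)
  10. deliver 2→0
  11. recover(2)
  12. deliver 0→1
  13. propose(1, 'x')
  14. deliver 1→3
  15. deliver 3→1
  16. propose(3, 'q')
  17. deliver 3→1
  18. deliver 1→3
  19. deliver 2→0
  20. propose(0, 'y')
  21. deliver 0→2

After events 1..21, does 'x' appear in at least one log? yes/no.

no

after 1 — propose(0,'y'): ·
after 2 — deliver 0→1: n1:back/v0/[y]
after 3 — deliver 1→0: ·
after 4 — deliver 0→2: n2:back/v0/[y]
after 5 — deliver 2→0: n0:prim/v0/[y]
after 6 — deliver 0→3: n3:back/v0/[y]
after 7 — deliver 3→0: ·
after 8 — deliver 2→1: ·
after 9 — crash(2): n2:✗back/v0/[y]
after 10 — deliver 2→0: ·
after 11 — recover(2): n2:back/v0/[y]
after 12 — deliver 0→1: ·
after 13 — propose(1,'x'): ·
after 14 — deliver 1→3: ·
after 15 — deliver 3→1: ·
after 16 — propose(3,'q'): ·
after 17 — deliver 3→1: ·
after 18 — deliver 1→3: ·
after 19 — deliver 2→0: ·
after 20 — propose(0,'y'): ·
after 21 — deliver 0→2: n2:back/v0/[y,y]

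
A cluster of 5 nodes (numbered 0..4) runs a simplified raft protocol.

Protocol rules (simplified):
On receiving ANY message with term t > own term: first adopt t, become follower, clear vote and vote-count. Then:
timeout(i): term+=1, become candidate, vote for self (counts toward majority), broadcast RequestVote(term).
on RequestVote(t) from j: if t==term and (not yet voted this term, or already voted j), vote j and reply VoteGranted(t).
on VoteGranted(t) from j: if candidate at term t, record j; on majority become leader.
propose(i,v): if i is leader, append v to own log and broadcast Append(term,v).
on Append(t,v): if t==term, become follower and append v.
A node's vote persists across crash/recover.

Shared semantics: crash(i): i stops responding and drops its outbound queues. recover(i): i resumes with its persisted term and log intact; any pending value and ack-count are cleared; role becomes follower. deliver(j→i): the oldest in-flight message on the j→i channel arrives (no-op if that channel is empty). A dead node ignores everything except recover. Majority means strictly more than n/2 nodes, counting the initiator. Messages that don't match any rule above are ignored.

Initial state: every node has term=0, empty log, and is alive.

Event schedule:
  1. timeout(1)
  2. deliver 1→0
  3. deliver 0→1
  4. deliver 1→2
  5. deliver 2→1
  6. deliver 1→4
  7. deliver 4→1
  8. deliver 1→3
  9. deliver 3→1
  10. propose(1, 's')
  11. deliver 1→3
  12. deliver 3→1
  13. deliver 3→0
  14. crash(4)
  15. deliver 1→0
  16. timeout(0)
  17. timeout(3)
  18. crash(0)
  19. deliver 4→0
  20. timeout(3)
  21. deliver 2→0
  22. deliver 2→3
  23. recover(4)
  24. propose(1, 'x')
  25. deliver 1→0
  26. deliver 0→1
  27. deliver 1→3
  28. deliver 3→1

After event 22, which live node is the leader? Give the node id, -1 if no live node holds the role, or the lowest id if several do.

step 1 timeout(1): 1={cand,t=1,log=-}
step 2 deliver 1→0: 0={foll,t=1,log=-}
step 3 deliver 0→1: —
step 4 deliver 1→2: 2={foll,t=1,log=-}
step 5 deliver 2→1: 1={lead,t=1,log=-}
step 6 deliver 1→4: 4={foll,t=1,log=-}
step 7 deliver 4→1: —
step 8 deliver 1→3: 3={foll,t=1,log=-}
step 9 deliver 3→1: —
step 10 propose(1,'s'): 1={lead,t=1,log=s}
step 11 deliver 1→3: 3={foll,t=1,log=s}
step 12 deliver 3→1: —
step 13 deliver 3→0: —
step 14 crash(4): 4={✗foll,t=1,log=-}
step 15 deliver 1→0: 0={foll,t=1,log=s}
step 16 timeout(0): 0={cand,t=2,log=s}
step 17 timeout(3): 3={cand,t=2,log=s}
step 18 crash(0): 0={✗cand,t=2,log=s}
step 19 deliver 4→0: —
step 20 timeout(3): 3={cand,t=3,log=s}
step 21 deliver 2→0: —
step 22 deliver 2→3: —

1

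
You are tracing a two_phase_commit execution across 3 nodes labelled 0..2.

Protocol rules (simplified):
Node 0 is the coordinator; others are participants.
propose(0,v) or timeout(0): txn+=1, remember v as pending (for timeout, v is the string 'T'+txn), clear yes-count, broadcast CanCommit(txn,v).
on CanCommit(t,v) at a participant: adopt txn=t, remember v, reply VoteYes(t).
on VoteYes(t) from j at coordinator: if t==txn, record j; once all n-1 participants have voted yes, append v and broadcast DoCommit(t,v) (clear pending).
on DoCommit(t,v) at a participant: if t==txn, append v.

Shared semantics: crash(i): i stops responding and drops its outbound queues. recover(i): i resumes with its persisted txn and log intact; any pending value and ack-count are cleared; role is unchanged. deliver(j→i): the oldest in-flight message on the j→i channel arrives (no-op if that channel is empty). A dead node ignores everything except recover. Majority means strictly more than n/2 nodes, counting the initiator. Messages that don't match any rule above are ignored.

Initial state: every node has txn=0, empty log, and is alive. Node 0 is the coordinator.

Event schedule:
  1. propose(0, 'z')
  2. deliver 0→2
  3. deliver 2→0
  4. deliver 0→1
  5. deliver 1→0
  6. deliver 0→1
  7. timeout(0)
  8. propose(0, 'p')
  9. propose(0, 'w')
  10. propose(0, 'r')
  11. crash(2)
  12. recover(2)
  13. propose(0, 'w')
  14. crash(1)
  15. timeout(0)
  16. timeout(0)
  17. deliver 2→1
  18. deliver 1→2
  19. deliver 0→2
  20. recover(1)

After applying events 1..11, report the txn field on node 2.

step 1 propose(0,'z'): 0={coor,t=1,log=-}
step 2 deliver 0→2: 2={part,t=1,log=-}
step 3 deliver 2→0: —
step 4 deliver 0→1: 1={part,t=1,log=-}
step 5 deliver 1→0: 0={coor,t=1,log=z}
step 6 deliver 0→1: 1={part,t=1,log=z}
step 7 timeout(0): 0={coor,t=2,log=z}
step 8 propose(0,'p'): 0={coor,t=3,log=z}
step 9 propose(0,'w'): 0={coor,t=4,log=z}
step 10 propose(0,'r'): 0={coor,t=5,log=z}
step 11 crash(2): 2={✗part,t=1,log=-}

1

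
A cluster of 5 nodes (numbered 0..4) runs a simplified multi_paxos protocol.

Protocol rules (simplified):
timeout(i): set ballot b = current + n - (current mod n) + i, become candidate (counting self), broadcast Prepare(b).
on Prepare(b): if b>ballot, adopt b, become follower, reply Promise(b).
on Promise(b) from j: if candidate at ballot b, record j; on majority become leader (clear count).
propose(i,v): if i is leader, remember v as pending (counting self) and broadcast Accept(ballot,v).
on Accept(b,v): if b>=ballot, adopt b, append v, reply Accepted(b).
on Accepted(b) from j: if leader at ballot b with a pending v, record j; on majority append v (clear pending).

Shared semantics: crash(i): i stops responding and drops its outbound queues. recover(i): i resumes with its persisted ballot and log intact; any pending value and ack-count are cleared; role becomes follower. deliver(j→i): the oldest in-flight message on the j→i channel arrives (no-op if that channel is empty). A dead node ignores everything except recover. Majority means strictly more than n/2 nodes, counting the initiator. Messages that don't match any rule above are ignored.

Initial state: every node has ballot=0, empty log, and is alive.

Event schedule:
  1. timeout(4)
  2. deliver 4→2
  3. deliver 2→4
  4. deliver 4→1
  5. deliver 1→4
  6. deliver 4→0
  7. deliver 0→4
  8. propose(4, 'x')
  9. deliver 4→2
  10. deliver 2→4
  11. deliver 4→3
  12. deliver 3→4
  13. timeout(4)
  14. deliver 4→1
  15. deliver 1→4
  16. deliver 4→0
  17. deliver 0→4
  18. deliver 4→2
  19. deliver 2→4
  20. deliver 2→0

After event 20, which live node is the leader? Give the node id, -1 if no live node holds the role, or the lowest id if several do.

step 1 timeout(4): 4={cand,b=9,log=-}
step 2 deliver 4→2: 2={foll,b=9,log=-}
step 3 deliver 2→4: —
step 4 deliver 4→1: 1={foll,b=9,log=-}
step 5 deliver 1→4: 4={lead,b=9,log=-}
step 6 deliver 4→0: 0={foll,b=9,log=-}
step 7 deliver 0→4: —
step 8 propose(4,'x'): —
step 9 deliver 4→2: 2={foll,b=9,log=x}
step 10 deliver 2→4: —
step 11 deliver 4→3: 3={foll,b=9,log=-}
step 12 deliver 3→4: —
step 13 timeout(4): 4={cand,b=14,log=-}
step 14 deliver 4→1: 1={foll,b=9,log=x}
step 15 deliver 1→4: —
step 16 deliver 4→0: 0={foll,b=9,log=x}
step 17 deliver 0→4: —
step 18 deliver 4→2: 2={foll,b=14,log=x}
step 19 deliver 2→4: —
step 20 deliver 2→0: —

-1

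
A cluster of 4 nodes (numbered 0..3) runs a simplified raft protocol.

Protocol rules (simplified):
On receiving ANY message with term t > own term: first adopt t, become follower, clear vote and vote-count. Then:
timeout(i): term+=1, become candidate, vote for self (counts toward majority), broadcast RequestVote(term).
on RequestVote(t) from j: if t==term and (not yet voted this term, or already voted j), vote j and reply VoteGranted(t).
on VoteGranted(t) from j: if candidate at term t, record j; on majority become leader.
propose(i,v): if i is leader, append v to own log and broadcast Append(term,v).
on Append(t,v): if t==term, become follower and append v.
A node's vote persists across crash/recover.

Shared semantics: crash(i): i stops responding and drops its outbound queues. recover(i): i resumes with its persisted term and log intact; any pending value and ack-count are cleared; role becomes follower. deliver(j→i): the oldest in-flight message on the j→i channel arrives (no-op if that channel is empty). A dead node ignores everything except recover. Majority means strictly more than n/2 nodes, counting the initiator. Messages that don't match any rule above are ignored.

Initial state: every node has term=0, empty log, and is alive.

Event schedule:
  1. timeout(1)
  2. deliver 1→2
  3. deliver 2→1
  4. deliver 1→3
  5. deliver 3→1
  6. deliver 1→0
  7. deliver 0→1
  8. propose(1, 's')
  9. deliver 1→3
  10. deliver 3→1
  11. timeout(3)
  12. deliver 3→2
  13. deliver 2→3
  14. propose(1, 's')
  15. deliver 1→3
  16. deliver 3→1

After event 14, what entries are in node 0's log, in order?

empty

e1 timeout(1): 1[cand,t=1,-]
e2 deliver 1→2: 2[foll,t=1,-]
e3 deliver 2→1: ·
e4 deliver 1→3: 3[foll,t=1,-]
e5 deliver 3→1: 1[lead,t=1,-]
e6 deliver 1→0: 0[foll,t=1,-]
e7 deliver 0→1: ·
e8 propose(1,'s'): 1[lead,t=1,s]
e9 deliver 1→3: 3[foll,t=1,s]
e10 deliver 3→1: ·
e11 timeout(3): 3[cand,t=2,s]
e12 deliver 3→2: 2[foll,t=2,-]
e13 deliver 2→3: ·
e14 propose(1,'s'): 1[lead,t=1,s,s]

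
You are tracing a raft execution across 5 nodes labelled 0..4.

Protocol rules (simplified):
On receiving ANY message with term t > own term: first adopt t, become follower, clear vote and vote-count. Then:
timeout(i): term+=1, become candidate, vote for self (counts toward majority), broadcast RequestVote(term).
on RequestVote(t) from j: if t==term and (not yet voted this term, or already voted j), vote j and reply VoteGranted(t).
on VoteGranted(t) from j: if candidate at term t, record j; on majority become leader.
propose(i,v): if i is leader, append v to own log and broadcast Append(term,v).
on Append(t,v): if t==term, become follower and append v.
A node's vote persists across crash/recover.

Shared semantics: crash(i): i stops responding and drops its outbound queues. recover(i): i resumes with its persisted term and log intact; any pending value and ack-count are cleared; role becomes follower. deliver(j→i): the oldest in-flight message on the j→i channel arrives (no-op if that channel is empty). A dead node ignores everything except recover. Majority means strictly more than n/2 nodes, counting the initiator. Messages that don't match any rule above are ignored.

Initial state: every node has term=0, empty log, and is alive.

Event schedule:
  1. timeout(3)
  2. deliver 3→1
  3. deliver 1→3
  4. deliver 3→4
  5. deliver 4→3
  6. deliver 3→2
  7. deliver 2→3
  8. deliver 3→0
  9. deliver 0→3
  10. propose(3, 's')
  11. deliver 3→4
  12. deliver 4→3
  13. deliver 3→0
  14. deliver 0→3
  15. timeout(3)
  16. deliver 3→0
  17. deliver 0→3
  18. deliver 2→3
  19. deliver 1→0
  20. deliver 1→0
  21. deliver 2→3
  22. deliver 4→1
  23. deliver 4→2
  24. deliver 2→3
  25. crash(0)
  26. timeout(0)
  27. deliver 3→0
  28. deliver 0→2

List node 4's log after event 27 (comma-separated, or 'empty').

s

1. timeout(3):  <3:cand t1 ->
2. deliver 3→1:  <1:foll t1 ->
3. deliver 1→3:  nop
4. deliver 3→4:  <4:foll t1 ->
5. deliver 4→3:  <3:lead t1 ->
6. deliver 3→2:  <2:foll t1 ->
7. deliver 2→3:  nop
8. deliver 3→0:  <0:foll t1 ->
9. deliver 0→3:  nop
10. propose(3,'s'):  <3:lead t1 s>
11. deliver 3→4:  <4:foll t1 s>
12. deliver 4→3:  nop
13. deliver 3→0:  <0:foll t1 s>
14. deliver 0→3:  nop
15. timeout(3):  <3:cand t2 s>
16. deliver 3→0:  <0:foll t2 s>
17. deliver 0→3:  nop
18. deliver 2→3:  nop
19. deliver 1→0:  nop
20. deliver 1→0:  nop
21. deliver 2→3:  nop
22. deliver 4→1:  nop
23. deliver 4→2:  nop
24. deliver 2→3:  nop
25. crash(0):  <0:✗foll t2 s>
26. timeout(0):  nop
27. deliver 3→0:  nop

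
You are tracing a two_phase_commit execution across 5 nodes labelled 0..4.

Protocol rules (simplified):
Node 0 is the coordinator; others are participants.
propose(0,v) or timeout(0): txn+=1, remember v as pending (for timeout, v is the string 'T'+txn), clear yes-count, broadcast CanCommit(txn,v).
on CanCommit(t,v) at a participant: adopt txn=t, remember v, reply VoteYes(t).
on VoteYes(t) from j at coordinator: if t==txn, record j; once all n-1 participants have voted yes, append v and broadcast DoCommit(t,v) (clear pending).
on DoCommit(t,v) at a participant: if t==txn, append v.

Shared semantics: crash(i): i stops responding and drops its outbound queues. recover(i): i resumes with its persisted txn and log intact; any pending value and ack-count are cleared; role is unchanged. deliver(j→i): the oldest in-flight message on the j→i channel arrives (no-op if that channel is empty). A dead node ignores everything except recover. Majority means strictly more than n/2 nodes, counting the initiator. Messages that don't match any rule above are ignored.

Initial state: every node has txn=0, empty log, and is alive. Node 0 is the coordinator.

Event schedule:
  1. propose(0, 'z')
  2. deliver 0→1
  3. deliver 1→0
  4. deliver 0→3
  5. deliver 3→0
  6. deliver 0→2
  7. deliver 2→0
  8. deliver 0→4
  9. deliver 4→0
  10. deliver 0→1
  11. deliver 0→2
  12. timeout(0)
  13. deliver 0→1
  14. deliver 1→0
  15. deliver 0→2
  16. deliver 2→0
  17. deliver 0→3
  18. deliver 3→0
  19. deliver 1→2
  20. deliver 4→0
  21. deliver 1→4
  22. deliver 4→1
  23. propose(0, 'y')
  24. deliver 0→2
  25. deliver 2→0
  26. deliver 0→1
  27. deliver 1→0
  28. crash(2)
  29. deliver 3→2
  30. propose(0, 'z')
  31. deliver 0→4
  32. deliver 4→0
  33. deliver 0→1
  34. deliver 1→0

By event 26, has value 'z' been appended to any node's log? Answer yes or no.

after 1 — propose(0,'z'): n0:coor/t1/[-]
after 2 — deliver 0→1: n1:part/t1/[-]
after 3 — deliver 1→0: ·
after 4 — deliver 0→3: n3:part/t1/[-]
after 5 — deliver 3→0: ·
after 6 — deliver 0→2: n2:part/t1/[-]
after 7 — deliver 2→0: ·
after 8 — deliver 0→4: n4:part/t1/[-]
after 9 — deliver 4→0: n0:coor/t1/[z]
after 10 — deliver 0→1: n1:part/t1/[z]
after 11 — deliver 0→2: n2:part/t1/[z]
after 12 — timeout(0): n0:coor/t2/[z]
after 13 — deliver 0→1: n1:part/t2/[z]
after 14 — deliver 1→0: ·
after 15 — deliver 0→2: n2:part/t2/[z]
after 16 — deliver 2→0: ·
after 17 — deliver 0→3: n3:part/t1/[z]
after 18 — deliver 3→0: ·
after 19 — deliver 1→2: ·
after 20 — deliver 4→0: ·
after 21 — deliver 1→4: ·
after 22 — deliver 4→1: ·
after 23 — propose(0,'y'): n0:coor/t3/[z]
after 24 — deliver 0→2: n2:part/t3/[z]
after 25 — deliver 2→0: ·
after 26 — deliver 0→1: n1:part/t3/[z]

yes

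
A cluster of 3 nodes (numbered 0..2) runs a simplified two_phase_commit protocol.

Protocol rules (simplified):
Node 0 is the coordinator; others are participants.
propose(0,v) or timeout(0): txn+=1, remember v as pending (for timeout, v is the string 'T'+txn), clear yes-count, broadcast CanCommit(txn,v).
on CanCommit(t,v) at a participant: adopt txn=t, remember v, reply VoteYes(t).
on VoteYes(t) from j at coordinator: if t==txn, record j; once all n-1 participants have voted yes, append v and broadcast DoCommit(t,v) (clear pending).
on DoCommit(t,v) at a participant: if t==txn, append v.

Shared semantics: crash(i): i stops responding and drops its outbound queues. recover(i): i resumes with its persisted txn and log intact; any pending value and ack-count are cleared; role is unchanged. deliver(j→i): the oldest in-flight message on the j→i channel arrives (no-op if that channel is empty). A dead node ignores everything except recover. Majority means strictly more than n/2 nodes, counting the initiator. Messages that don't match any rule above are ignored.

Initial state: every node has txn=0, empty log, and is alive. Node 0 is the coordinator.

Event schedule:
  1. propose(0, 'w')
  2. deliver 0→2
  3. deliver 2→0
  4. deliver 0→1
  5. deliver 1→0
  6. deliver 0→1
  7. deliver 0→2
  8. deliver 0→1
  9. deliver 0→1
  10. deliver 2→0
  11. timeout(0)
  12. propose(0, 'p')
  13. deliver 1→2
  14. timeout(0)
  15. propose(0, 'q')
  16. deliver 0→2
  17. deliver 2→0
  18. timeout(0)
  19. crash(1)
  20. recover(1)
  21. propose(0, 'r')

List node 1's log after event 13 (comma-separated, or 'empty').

w

step 1 propose(0,'w'): 0={coor,t=1,log=-}
step 2 deliver 0→2: 2={part,t=1,log=-}
step 3 deliver 2→0: —
step 4 deliver 0→1: 1={part,t=1,log=-}
step 5 deliver 1→0: 0={coor,t=1,log=w}
step 6 deliver 0→1: 1={part,t=1,log=w}
step 7 deliver 0→2: 2={part,t=1,log=w}
step 8 deliver 0→1: —
step 9 deliver 0→1: —
step 10 deliver 2→0: —
step 11 timeout(0): 0={coor,t=2,log=w}
step 12 propose(0,'p'): 0={coor,t=3,log=w}
step 13 deliver 1→2: —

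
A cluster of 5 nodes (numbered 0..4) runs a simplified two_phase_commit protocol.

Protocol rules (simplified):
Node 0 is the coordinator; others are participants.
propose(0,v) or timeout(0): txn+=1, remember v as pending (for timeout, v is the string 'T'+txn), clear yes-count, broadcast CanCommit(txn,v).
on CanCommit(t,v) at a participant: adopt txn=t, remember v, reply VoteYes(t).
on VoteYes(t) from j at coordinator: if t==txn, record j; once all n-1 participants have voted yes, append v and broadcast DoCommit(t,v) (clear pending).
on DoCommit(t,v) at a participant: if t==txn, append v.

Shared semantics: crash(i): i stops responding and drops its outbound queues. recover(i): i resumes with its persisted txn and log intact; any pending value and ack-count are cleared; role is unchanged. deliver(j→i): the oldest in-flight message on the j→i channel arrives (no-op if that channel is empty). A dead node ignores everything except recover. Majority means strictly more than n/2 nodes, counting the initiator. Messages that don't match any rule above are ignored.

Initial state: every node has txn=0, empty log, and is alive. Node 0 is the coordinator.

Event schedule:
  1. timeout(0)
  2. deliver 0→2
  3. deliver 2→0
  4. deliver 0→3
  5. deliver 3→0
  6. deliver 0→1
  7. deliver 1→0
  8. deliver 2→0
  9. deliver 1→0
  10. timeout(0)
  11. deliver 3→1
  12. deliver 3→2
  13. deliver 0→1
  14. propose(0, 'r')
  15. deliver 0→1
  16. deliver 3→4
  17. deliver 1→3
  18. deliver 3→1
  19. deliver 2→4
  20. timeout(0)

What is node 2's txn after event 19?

1

e1 timeout(0): 0[coor,t=1,-]
e2 deliver 0→2: 2[part,t=1,-]
e3 deliver 2→0: ·
e4 deliver 0→3: 3[part,t=1,-]
e5 deliver 3→0: ·
e6 deliver 0→1: 1[part,t=1,-]
e7 deliver 1→0: ·
e8 deliver 2→0: ·
e9 deliver 1→0: ·
e10 timeout(0): 0[coor,t=2,-]
e11 deliver 3→1: ·
e12 deliver 3→2: ·
e13 deliver 0→1: 1[part,t=2,-]
e14 propose(0,'r'): 0[coor,t=3,-]
e15 deliver 0→1: 1[part,t=3,-]
e16 deliver 3→4: ·
e17 deliver 1→3: ·
e18 deliver 3→1: ·
e19 deliver 2→4: ·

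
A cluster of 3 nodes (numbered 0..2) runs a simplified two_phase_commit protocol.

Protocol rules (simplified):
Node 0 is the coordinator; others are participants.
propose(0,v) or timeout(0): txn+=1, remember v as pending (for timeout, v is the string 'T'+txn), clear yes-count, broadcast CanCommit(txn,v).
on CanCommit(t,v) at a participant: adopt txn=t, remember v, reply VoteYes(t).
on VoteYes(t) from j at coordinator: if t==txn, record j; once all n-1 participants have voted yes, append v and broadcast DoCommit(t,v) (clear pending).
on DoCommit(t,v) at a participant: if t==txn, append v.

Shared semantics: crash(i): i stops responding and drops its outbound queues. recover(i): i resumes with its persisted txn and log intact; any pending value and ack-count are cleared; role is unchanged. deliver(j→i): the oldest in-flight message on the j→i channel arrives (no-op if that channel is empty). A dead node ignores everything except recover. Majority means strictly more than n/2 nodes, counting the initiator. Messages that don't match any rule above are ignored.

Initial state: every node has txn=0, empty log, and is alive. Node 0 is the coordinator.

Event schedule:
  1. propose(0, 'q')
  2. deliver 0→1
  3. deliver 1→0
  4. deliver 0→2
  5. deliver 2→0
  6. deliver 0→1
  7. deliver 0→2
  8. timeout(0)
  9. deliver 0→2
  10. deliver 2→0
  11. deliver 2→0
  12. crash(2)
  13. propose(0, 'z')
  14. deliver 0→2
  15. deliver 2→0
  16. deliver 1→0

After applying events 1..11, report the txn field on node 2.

2

[1] propose(0,'q') → N0(coor t1 [-])
[2] deliver 0→1 → N1(part t1 [-])
[3] deliver 1→0 → ∅
[4] deliver 0→2 → N2(part t1 [-])
[5] deliver 2→0 → N0(coor t1 [q])
[6] deliver 0→1 → N1(part t1 [q])
[7] deliver 0→2 → N2(part t1 [q])
[8] timeout(0) → N0(coor t2 [q])
[9] deliver 0→2 → N2(part t2 [q])
[10] deliver 2→0 → ∅
[11] deliver 2→0 → ∅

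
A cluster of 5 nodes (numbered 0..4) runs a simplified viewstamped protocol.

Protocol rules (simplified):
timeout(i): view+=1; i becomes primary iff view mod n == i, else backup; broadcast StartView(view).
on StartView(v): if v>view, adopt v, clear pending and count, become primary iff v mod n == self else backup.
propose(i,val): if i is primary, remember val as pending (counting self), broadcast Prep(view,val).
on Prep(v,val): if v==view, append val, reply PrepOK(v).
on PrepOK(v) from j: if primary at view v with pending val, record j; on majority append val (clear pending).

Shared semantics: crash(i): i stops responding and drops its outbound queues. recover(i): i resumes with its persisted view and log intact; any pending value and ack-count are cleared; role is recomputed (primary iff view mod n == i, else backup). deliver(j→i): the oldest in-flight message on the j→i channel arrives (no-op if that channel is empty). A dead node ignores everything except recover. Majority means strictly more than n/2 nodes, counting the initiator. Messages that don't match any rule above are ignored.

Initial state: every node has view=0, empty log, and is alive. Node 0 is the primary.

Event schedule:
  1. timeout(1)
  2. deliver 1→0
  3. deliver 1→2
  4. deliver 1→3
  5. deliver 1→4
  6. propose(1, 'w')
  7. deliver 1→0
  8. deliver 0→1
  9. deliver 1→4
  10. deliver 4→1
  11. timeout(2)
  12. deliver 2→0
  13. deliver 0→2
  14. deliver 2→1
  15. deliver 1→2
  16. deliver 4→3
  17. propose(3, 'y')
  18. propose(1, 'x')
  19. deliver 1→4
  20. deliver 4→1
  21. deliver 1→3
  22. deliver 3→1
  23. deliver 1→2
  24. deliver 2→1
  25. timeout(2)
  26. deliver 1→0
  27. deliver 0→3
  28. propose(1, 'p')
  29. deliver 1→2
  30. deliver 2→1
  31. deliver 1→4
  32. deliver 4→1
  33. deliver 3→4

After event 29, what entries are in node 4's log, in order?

w

after 1 — timeout(1): n1:prim/v1/[-]
after 2 — deliver 1→0: n0:back/v1/[-]
after 3 — deliver 1→2: n2:back/v1/[-]
after 4 — deliver 1→3: n3:back/v1/[-]
after 5 — deliver 1→4: n4:back/v1/[-]
after 6 — propose(1,'w'): ·
after 7 — deliver 1→0: n0:back/v1/[w]
after 8 — deliver 0→1: ·
after 9 — deliver 1→4: n4:back/v1/[w]
after 10 — deliver 4→1: n1:prim/v1/[w]
after 11 — timeout(2): n2:prim/v2/[-]
after 12 — deliver 2→0: n0:back/v2/[w]
after 13 — deliver 0→2: ·
after 14 — deliver 2→1: n1:back/v2/[w]
after 15 — deliver 1→2: ·
after 16 — deliver 4→3: ·
after 17 — propose(3,'y'): ·
after 18 — propose(1,'x'): ·
after 19 — deliver 1→4: ·
after 20 — deliver 4→1: ·
after 21 — deliver 1→3: n3:back/v1/[w]
after 22 — deliver 3→1: ·
after 23 — deliver 1→2: ·
after 24 — deliver 2→1: ·
after 25 — timeout(2): n2:back/v3/[-]
after 26 — deliver 1→0: ·
after 27 — deliver 0→3: ·
after 28 — propose(1,'p'): ·
after 29 — deliver 1→2: ·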